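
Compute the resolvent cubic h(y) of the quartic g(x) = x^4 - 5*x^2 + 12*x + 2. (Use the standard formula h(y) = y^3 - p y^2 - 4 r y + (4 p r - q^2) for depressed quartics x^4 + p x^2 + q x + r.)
h(y) = y^3 + 5*y^2 - 8*y - 184

Identify coefficients: p = -5, q = 12, r = 2.
Plug into h(y) = y^3 - p y^2 - 4 r y + (4 p r - q^2):
  h(y) = y^3 - (-5) y^2 - 4*(2) y + (4*(-5)*(2) - (12)^2)
       = y^3 + (5) y^2 + (-8) y + (-184).
Simplifying: h(y) = y^3 + 5*y^2 - 8*y - 184.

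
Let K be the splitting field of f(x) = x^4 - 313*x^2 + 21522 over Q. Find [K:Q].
[K:Q] = 4

f factors as (x^2 - 211)(x^2 - 102); the splitting field is K = Q(sqrt(211), sqrt(102)). Since 211, 102, and 21522 are all non-squares in Q, the three subfields Q(sqrt(211)), Q(sqrt(102)), Q(sqrt(21522)) are distinct degree-2 extensions, so [K:Q] = 4 (Klein four Galois group).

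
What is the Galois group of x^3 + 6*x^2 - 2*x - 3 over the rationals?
Gal(K/Q) = S_3 (symmetric group of order 6)

Compute the discriminant of x^3 + (6)*x^2 + (-2)*x + (-3): Δ = 3173. Since Δ is not a rational square, the Galois group is not contained in A_3; it must be the full S_3 (irreducibility of the cubic rules out anything smaller).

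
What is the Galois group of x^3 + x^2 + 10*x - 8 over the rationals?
Gal(K/Q) = S_3 (symmetric group of order 6)

Compute the discriminant of x^3 + (1)*x^2 + (10)*x + (-8): Δ = -7036. Since Δ is not a rational square, the Galois group is not contained in A_3; it must be the full S_3 (irreducibility of the cubic rules out anything smaller).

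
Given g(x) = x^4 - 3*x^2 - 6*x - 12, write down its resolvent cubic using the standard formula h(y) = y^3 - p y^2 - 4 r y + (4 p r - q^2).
h(y) = y^3 + 3*y^2 + 48*y + 108

Identify coefficients: p = -3, q = -6, r = -12.
Plug into h(y) = y^3 - p y^2 - 4 r y + (4 p r - q^2):
  h(y) = y^3 - (-3) y^2 - 4*(-12) y + (4*(-3)*(-12) - (-6)^2)
       = y^3 + (3) y^2 + (48) y + (108).
Simplifying: h(y) = y^3 + 3*y^2 + 48*y + 108.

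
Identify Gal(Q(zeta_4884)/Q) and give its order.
|Gal(Q(zeta_4884)/Q)| = phi(4884) = 1440; group ≅ (Z/4884Z)^* ≅ Z/2Z × Z/2Z × Z/10Z × Z/36Z

The n-th cyclotomic polynomial Φ_4884(x) is the minimal polynomial of zeta_4884 over Q and has degree phi(4884) = 1440. So Q(zeta_4884) is a degree-1440 Galois extension with Galois group (Z/4884Z)^*. By CRT, (Z/4884Z)^* ≅ (Z/4Z)^* × (Z/3Z)^* × (Z/11Z)^* × (Z/37Z)^*. Each prime-power unit group is (Z/4Z)^* ≅ Z/2Z; (Z/3Z)^* ≅ Z/2Z; (Z/11Z)^* ≅ Z/10Z; (Z/37Z)^* ≅ Z/36Z. Hence Gal(Q(zeta_4884)/Q) ≅ Z/2Z × Z/2Z × Z/10Z × Z/36Z.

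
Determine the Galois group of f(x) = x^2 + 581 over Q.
Gal(K/Q) = Z/2Z (cyclic of order 2)

x^2 + 581 is irreducible over Q since -581 is not a rational square. The splitting field Q(sqrt(-581)) has degree 2 over Q, and its unique nontrivial automorphism is sqrt(-581) ↦ -sqrt(-581). Hence Gal(Q(sqrt(-581))/Q) = Z/2Z.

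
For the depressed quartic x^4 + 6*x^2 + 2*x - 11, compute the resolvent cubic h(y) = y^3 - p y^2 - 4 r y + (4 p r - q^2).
h(y) = y^3 - 6*y^2 + 44*y - 268

Identify coefficients: p = 6, q = 2, r = -11.
Plug into h(y) = y^3 - p y^2 - 4 r y + (4 p r - q^2):
  h(y) = y^3 - (6) y^2 - 4*(-11) y + (4*(6)*(-11) - (2)^2)
       = y^3 + (-6) y^2 + (44) y + (-268).
Simplifying: h(y) = y^3 - 6*y^2 + 44*y - 268.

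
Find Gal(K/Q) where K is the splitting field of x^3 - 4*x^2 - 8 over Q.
Gal(K/Q) = S_3 (symmetric group of order 6)

Compute the discriminant of x^3 + (-4)*x^2 + (0)*x + (-8): Δ = -3776. Since Δ is not a rational square, the Galois group is not contained in A_3; it must be the full S_3 (irreducibility of the cubic rules out anything smaller).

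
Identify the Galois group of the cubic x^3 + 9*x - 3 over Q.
Gal(K/Q) = S_3 (symmetric group of order 6)

Compute the discriminant of x^3 + (0)*x^2 + (9)*x + (-3): Δ = -3159. Since Δ is not a rational square, the Galois group is not contained in A_3; it must be the full S_3 (irreducibility of the cubic rules out anything smaller).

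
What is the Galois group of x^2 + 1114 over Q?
Gal(K/Q) = Z/2Z (cyclic of order 2)

x^2 + 1114 is irreducible over Q since -1114 is not a rational square. The splitting field Q(sqrt(-1114)) has degree 2 over Q, and its unique nontrivial automorphism is sqrt(-1114) ↦ -sqrt(-1114). Hence Gal(Q(sqrt(-1114))/Q) = Z/2Z.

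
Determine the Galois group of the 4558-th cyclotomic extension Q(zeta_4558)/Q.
|Gal(Q(zeta_4558)/Q)| = phi(4558) = 2184; group ≅ (Z/4558Z)^* ≅ Z/42Z × Z/52Z

The n-th cyclotomic polynomial Φ_4558(x) is the minimal polynomial of zeta_4558 over Q and has degree phi(4558) = 2184. So Q(zeta_4558) is a degree-2184 Galois extension with Galois group (Z/4558Z)^*. By CRT, (Z/4558Z)^* ≅ (Z/2Z)^* × (Z/43Z)^* × (Z/53Z)^*. Each prime-power unit group is (Z/2Z)^* ≅ trivial group (order 1); (Z/43Z)^* ≅ Z/42Z; (Z/53Z)^* ≅ Z/52Z. Hence Gal(Q(zeta_4558)/Q) ≅ Z/42Z × Z/52Z.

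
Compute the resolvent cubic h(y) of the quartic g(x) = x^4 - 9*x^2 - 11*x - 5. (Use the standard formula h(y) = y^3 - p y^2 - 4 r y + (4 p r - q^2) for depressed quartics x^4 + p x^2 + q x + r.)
h(y) = y^3 + 9*y^2 + 20*y + 59

Identify coefficients: p = -9, q = -11, r = -5.
Plug into h(y) = y^3 - p y^2 - 4 r y + (4 p r - q^2):
  h(y) = y^3 - (-9) y^2 - 4*(-5) y + (4*(-9)*(-5) - (-11)^2)
       = y^3 + (9) y^2 + (20) y + (59).
Simplifying: h(y) = y^3 + 9*y^2 + 20*y + 59.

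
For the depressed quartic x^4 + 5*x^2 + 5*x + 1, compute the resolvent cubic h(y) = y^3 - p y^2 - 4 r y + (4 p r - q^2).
h(y) = y^3 - 5*y^2 - 4*y - 5

Identify coefficients: p = 5, q = 5, r = 1.
Plug into h(y) = y^3 - p y^2 - 4 r y + (4 p r - q^2):
  h(y) = y^3 - (5) y^2 - 4*(1) y + (4*(5)*(1) - (5)^2)
       = y^3 + (-5) y^2 + (-4) y + (-5).
Simplifying: h(y) = y^3 - 5*y^2 - 4*y - 5.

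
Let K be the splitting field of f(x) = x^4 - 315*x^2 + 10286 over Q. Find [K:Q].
[K:Q] = 4

f factors as (x^2 - 37)(x^2 - 278); the splitting field is K = Q(sqrt(37), sqrt(278)). Since 37, 278, and 10286 are all non-squares in Q, the three subfields Q(sqrt(37)), Q(sqrt(278)), Q(sqrt(10286)) are distinct degree-2 extensions, so [K:Q] = 4 (Klein four Galois group).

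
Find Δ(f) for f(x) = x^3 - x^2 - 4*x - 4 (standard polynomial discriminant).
Δ = -464

For x^3 + a x^2 + b x + c the discriminant is Δ = 18 a b c - 4 a^3 c + a^2 b^2 - 4 b^3 - 27 c^2.
Plug a = -1, b = -4, c = -4:
  18*(-1)*(-4)*(-4) - 4*(-1)^3*(-4) + (-1)^2*(-4)^2 - 4*(-4)^3 - 27*(-4)^2
  = -288 + (-16) + 16 + (256) + (-432)
  = -464.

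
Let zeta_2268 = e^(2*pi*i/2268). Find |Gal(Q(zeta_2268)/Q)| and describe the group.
|Gal(Q(zeta_2268)/Q)| = phi(2268) = 648; group ≅ (Z/2268Z)^* ≅ Z/2Z × Z/6Z × Z/54Z

The n-th cyclotomic polynomial Φ_2268(x) is the minimal polynomial of zeta_2268 over Q and has degree phi(2268) = 648. So Q(zeta_2268) is a degree-648 Galois extension with Galois group (Z/2268Z)^*. By CRT, (Z/2268Z)^* ≅ (Z/4Z)^* × (Z/81Z)^* × (Z/7Z)^*. Each prime-power unit group is (Z/4Z)^* ≅ Z/2Z; (Z/81Z)^* ≅ Z/54Z; (Z/7Z)^* ≅ Z/6Z. Hence Gal(Q(zeta_2268)/Q) ≅ Z/2Z × Z/6Z × Z/54Z.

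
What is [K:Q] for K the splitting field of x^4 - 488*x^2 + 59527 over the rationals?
[K:Q] = 4

f factors as (x^2 - 241)(x^2 - 247); the splitting field is K = Q(sqrt(241), sqrt(247)). Since 241, 247, and 59527 are all non-squares in Q, the three subfields Q(sqrt(241)), Q(sqrt(247)), Q(sqrt(59527)) are distinct degree-2 extensions, so [K:Q] = 4 (Klein four Galois group).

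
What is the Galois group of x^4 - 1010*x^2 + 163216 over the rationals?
Gal(K/Q) = Z/2Z (cyclic of order 2)

f factors as (x^2 - 202)(x^2 - 808), so the splitting field is K = Q(sqrt(202), sqrt(808)). The squarefree part of 202 is 202 and the squarefree part of 808 is also 202, so sqrt(202) and sqrt(808) are both rational multiples of sqrt(202). Hence Q(sqrt(202)) = Q(sqrt(808)) = Q(sqrt(202)), and the splitting field collapses to a single degree-2 extension with Galois group Z/2Z.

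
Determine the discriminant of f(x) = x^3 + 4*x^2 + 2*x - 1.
Δ = 117

For x^3 + a x^2 + b x + c the discriminant is Δ = 18 a b c - 4 a^3 c + a^2 b^2 - 4 b^3 - 27 c^2.
Plug a = 4, b = 2, c = -1:
  18*(4)*(2)*(-1) - 4*(4)^3*(-1) + (4)^2*(2)^2 - 4*(2)^3 - 27*(-1)^2
  = -144 + (256) + 64 + (-32) + (-27)
  = 117.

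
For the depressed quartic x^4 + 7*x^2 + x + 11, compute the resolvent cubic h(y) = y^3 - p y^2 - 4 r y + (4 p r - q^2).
h(y) = y^3 - 7*y^2 - 44*y + 307

Identify coefficients: p = 7, q = 1, r = 11.
Plug into h(y) = y^3 - p y^2 - 4 r y + (4 p r - q^2):
  h(y) = y^3 - (7) y^2 - 4*(11) y + (4*(7)*(11) - (1)^2)
       = y^3 + (-7) y^2 + (-44) y + (307).
Simplifying: h(y) = y^3 - 7*y^2 - 44*y + 307.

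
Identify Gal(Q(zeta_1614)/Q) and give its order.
|Gal(Q(zeta_1614)/Q)| = phi(1614) = 536; group ≅ (Z/1614Z)^* ≅ Z/2Z × Z/268Z

The n-th cyclotomic polynomial Φ_1614(x) is the minimal polynomial of zeta_1614 over Q and has degree phi(1614) = 536. So Q(zeta_1614) is a degree-536 Galois extension with Galois group (Z/1614Z)^*. By CRT, (Z/1614Z)^* ≅ (Z/2Z)^* × (Z/3Z)^* × (Z/269Z)^*. Each prime-power unit group is (Z/2Z)^* ≅ trivial group (order 1); (Z/3Z)^* ≅ Z/2Z; (Z/269Z)^* ≅ Z/268Z. Hence Gal(Q(zeta_1614)/Q) ≅ Z/2Z × Z/268Z.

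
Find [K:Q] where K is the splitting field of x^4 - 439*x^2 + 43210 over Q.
[K:Q] = 4

f factors as (x^2 - 149)(x^2 - 290); the splitting field is K = Q(sqrt(149), sqrt(290)). Since 149, 290, and 43210 are all non-squares in Q, the three subfields Q(sqrt(149)), Q(sqrt(290)), Q(sqrt(43210)) are distinct degree-2 extensions, so [K:Q] = 4 (Klein four Galois group).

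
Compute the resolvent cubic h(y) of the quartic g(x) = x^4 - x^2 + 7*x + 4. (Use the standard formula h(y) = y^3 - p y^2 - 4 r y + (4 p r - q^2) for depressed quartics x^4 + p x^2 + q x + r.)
h(y) = y^3 + y^2 - 16*y - 65

Identify coefficients: p = -1, q = 7, r = 4.
Plug into h(y) = y^3 - p y^2 - 4 r y + (4 p r - q^2):
  h(y) = y^3 - (-1) y^2 - 4*(4) y + (4*(-1)*(4) - (7)^2)
       = y^3 + (1) y^2 + (-16) y + (-65).
Simplifying: h(y) = y^3 + y^2 - 16*y - 65.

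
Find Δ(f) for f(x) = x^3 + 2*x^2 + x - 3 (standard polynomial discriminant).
Δ = -255

For x^3 + a x^2 + b x + c the discriminant is Δ = 18 a b c - 4 a^3 c + a^2 b^2 - 4 b^3 - 27 c^2.
Plug a = 2, b = 1, c = -3:
  18*(2)*(1)*(-3) - 4*(2)^3*(-3) + (2)^2*(1)^2 - 4*(1)^3 - 27*(-3)^2
  = -108 + (96) + 4 + (-4) + (-243)
  = -255.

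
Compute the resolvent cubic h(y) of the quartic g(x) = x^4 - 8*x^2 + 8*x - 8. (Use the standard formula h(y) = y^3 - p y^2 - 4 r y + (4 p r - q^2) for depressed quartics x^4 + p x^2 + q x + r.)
h(y) = y^3 + 8*y^2 + 32*y + 192

Identify coefficients: p = -8, q = 8, r = -8.
Plug into h(y) = y^3 - p y^2 - 4 r y + (4 p r - q^2):
  h(y) = y^3 - (-8) y^2 - 4*(-8) y + (4*(-8)*(-8) - (8)^2)
       = y^3 + (8) y^2 + (32) y + (192).
Simplifying: h(y) = y^3 + 8*y^2 + 32*y + 192.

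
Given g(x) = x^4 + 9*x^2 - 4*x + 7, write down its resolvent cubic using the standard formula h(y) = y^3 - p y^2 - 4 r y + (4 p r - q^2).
h(y) = y^3 - 9*y^2 - 28*y + 236

Identify coefficients: p = 9, q = -4, r = 7.
Plug into h(y) = y^3 - p y^2 - 4 r y + (4 p r - q^2):
  h(y) = y^3 - (9) y^2 - 4*(7) y + (4*(9)*(7) - (-4)^2)
       = y^3 + (-9) y^2 + (-28) y + (236).
Simplifying: h(y) = y^3 - 9*y^2 - 28*y + 236.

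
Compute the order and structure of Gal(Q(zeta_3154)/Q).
|Gal(Q(zeta_3154)/Q)| = phi(3154) = 1476; group ≅ (Z/3154Z)^* ≅ Z/18Z × Z/82Z

The n-th cyclotomic polynomial Φ_3154(x) is the minimal polynomial of zeta_3154 over Q and has degree phi(3154) = 1476. So Q(zeta_3154) is a degree-1476 Galois extension with Galois group (Z/3154Z)^*. By CRT, (Z/3154Z)^* ≅ (Z/2Z)^* × (Z/19Z)^* × (Z/83Z)^*. Each prime-power unit group is (Z/2Z)^* ≅ trivial group (order 1); (Z/19Z)^* ≅ Z/18Z; (Z/83Z)^* ≅ Z/82Z. Hence Gal(Q(zeta_3154)/Q) ≅ Z/18Z × Z/82Z.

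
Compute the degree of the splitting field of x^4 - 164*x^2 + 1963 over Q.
[K:Q] = 4

f factors as (x^2 - 13)(x^2 - 151); the splitting field is K = Q(sqrt(13), sqrt(151)). Since 13, 151, and 1963 are all non-squares in Q, the three subfields Q(sqrt(13)), Q(sqrt(151)), Q(sqrt(1963)) are distinct degree-2 extensions, so [K:Q] = 4 (Klein four Galois group).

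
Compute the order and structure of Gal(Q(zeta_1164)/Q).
|Gal(Q(zeta_1164)/Q)| = phi(1164) = 384; group ≅ (Z/1164Z)^* ≅ Z/2Z × Z/2Z × Z/96Z

The n-th cyclotomic polynomial Φ_1164(x) is the minimal polynomial of zeta_1164 over Q and has degree phi(1164) = 384. So Q(zeta_1164) is a degree-384 Galois extension with Galois group (Z/1164Z)^*. By CRT, (Z/1164Z)^* ≅ (Z/4Z)^* × (Z/3Z)^* × (Z/97Z)^*. Each prime-power unit group is (Z/4Z)^* ≅ Z/2Z; (Z/3Z)^* ≅ Z/2Z; (Z/97Z)^* ≅ Z/96Z. Hence Gal(Q(zeta_1164)/Q) ≅ Z/2Z × Z/2Z × Z/96Z.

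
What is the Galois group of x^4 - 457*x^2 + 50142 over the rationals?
Gal(K/Q) = V_4 (Klein four-group, Z/2Z × Z/2Z)

f factors as (x^2 - 183)(x^2 - 274), so the splitting field is K = Q(sqrt(183), sqrt(274)). The elements 183, 274, 50142 are all non-squares in Q, so sqrt(183) and sqrt(274) generate independent quadratic extensions. Thus [K:Q] = 4 and Gal(K/Q) is generated by the two order-2 automorphisms sqrt(183) ↦ -sqrt(183) and sqrt(274) ↦ -sqrt(274), giving V_4.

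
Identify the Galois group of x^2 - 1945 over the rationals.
Gal(K/Q) = Z/2Z (cyclic of order 2)

x^2 - 1945 is irreducible over Q since 1945 is not a rational square. The splitting field Q(sqrt(1945)) has degree 2 over Q, and its unique nontrivial automorphism is sqrt(1945) ↦ -sqrt(1945). Hence Gal(Q(sqrt(1945))/Q) = Z/2Z.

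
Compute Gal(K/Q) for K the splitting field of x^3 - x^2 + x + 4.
Gal(K/Q) = S_3 (symmetric group of order 6)

Compute the discriminant of x^3 + (-1)*x^2 + (1)*x + (4): Δ = -491. Since Δ is not a rational square, the Galois group is not contained in A_3; it must be the full S_3 (irreducibility of the cubic rules out anything smaller).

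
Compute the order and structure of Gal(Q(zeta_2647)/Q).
|Gal(Q(zeta_2647)/Q)| = phi(2647) = 2646; group ≅ (Z/2647Z)^* ≅ Z/2646Z

The n-th cyclotomic polynomial Φ_2647(x) is the minimal polynomial of zeta_2647 over Q and has degree phi(2647) = 2646. So Q(zeta_2647) is a degree-2646 Galois extension with Galois group (Z/2647Z)^*. (Z/2647Z)^* is cyclic since 2647 is an odd prime power (or 4). Hence Gal(Q(zeta_2647)/Q) ≅ Z/2646Z.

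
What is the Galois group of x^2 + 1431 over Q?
Gal(K/Q) = Z/2Z (cyclic of order 2)

x^2 + 1431 is irreducible over Q since -1431 is not a rational square. The splitting field Q(sqrt(-1431)) has degree 2 over Q, and its unique nontrivial automorphism is sqrt(-1431) ↦ -sqrt(-1431). Hence Gal(Q(sqrt(-1431))/Q) = Z/2Z.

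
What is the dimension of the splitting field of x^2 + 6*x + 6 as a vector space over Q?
[K:Q] = 2

The discriminant of x^2 + (6)*x + (6) is b^2 - 4c = 36 - (24) = 12. Since 12 is not a perfect square in Q, the polynomial is irreducible over Q. Its two roots generate a degree-2 extension, so [K:Q] = 2.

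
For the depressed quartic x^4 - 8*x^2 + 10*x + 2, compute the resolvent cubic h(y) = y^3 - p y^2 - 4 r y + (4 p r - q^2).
h(y) = y^3 + 8*y^2 - 8*y - 164

Identify coefficients: p = -8, q = 10, r = 2.
Plug into h(y) = y^3 - p y^2 - 4 r y + (4 p r - q^2):
  h(y) = y^3 - (-8) y^2 - 4*(2) y + (4*(-8)*(2) - (10)^2)
       = y^3 + (8) y^2 + (-8) y + (-164).
Simplifying: h(y) = y^3 + 8*y^2 - 8*y - 164.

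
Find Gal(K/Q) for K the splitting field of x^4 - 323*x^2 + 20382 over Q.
Gal(K/Q) = V_4 (Klein four-group, Z/2Z × Z/2Z)

f factors as (x^2 - 237)(x^2 - 86), so the splitting field is K = Q(sqrt(237), sqrt(86)). The elements 237, 86, 20382 are all non-squares in Q, so sqrt(237) and sqrt(86) generate independent quadratic extensions. Thus [K:Q] = 4 and Gal(K/Q) is generated by the two order-2 automorphisms sqrt(237) ↦ -sqrt(237) and sqrt(86) ↦ -sqrt(86), giving V_4.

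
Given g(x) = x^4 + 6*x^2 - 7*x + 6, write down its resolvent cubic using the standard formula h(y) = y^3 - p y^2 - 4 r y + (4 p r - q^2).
h(y) = y^3 - 6*y^2 - 24*y + 95

Identify coefficients: p = 6, q = -7, r = 6.
Plug into h(y) = y^3 - p y^2 - 4 r y + (4 p r - q^2):
  h(y) = y^3 - (6) y^2 - 4*(6) y + (4*(6)*(6) - (-7)^2)
       = y^3 + (-6) y^2 + (-24) y + (95).
Simplifying: h(y) = y^3 - 6*y^2 - 24*y + 95.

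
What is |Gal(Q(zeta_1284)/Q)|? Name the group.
|Gal(Q(zeta_1284)/Q)| = phi(1284) = 424; group ≅ (Z/1284Z)^* ≅ Z/2Z × Z/2Z × Z/106Z

The n-th cyclotomic polynomial Φ_1284(x) is the minimal polynomial of zeta_1284 over Q and has degree phi(1284) = 424. So Q(zeta_1284) is a degree-424 Galois extension with Galois group (Z/1284Z)^*. By CRT, (Z/1284Z)^* ≅ (Z/4Z)^* × (Z/3Z)^* × (Z/107Z)^*. Each prime-power unit group is (Z/4Z)^* ≅ Z/2Z; (Z/3Z)^* ≅ Z/2Z; (Z/107Z)^* ≅ Z/106Z. Hence Gal(Q(zeta_1284)/Q) ≅ Z/2Z × Z/2Z × Z/106Z.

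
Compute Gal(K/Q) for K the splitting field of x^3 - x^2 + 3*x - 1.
Gal(K/Q) = S_3 (symmetric group of order 6)

Compute the discriminant of x^3 + (-1)*x^2 + (3)*x + (-1): Δ = -76. Since Δ is not a rational square, the Galois group is not contained in A_3; it must be the full S_3 (irreducibility of the cubic rules out anything smaller).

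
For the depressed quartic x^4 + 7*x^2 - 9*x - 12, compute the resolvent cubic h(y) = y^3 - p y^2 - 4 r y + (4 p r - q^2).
h(y) = y^3 - 7*y^2 + 48*y - 417

Identify coefficients: p = 7, q = -9, r = -12.
Plug into h(y) = y^3 - p y^2 - 4 r y + (4 p r - q^2):
  h(y) = y^3 - (7) y^2 - 4*(-12) y + (4*(7)*(-12) - (-9)^2)
       = y^3 + (-7) y^2 + (48) y + (-417).
Simplifying: h(y) = y^3 - 7*y^2 + 48*y - 417.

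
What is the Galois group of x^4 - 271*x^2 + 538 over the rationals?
Gal(K/Q) = V_4 (Klein four-group, Z/2Z × Z/2Z)

f factors as (x^2 - 2)(x^2 - 269), so the splitting field is K = Q(sqrt(2), sqrt(269)). The elements 2, 269, 538 are all non-squares in Q, so sqrt(2) and sqrt(269) generate independent quadratic extensions. Thus [K:Q] = 4 and Gal(K/Q) is generated by the two order-2 automorphisms sqrt(2) ↦ -sqrt(2) and sqrt(269) ↦ -sqrt(269), giving V_4.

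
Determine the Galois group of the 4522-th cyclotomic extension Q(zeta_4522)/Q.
|Gal(Q(zeta_4522)/Q)| = phi(4522) = 1728; group ≅ (Z/4522Z)^* ≅ Z/6Z × Z/16Z × Z/18Z

The n-th cyclotomic polynomial Φ_4522(x) is the minimal polynomial of zeta_4522 over Q and has degree phi(4522) = 1728. So Q(zeta_4522) is a degree-1728 Galois extension with Galois group (Z/4522Z)^*. By CRT, (Z/4522Z)^* ≅ (Z/2Z)^* × (Z/7Z)^* × (Z/17Z)^* × (Z/19Z)^*. Each prime-power unit group is (Z/2Z)^* ≅ trivial group (order 1); (Z/7Z)^* ≅ Z/6Z; (Z/17Z)^* ≅ Z/16Z; (Z/19Z)^* ≅ Z/18Z. Hence Gal(Q(zeta_4522)/Q) ≅ Z/6Z × Z/16Z × Z/18Z.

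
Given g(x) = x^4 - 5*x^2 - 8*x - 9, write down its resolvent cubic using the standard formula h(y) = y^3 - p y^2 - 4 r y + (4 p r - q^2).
h(y) = y^3 + 5*y^2 + 36*y + 116

Identify coefficients: p = -5, q = -8, r = -9.
Plug into h(y) = y^3 - p y^2 - 4 r y + (4 p r - q^2):
  h(y) = y^3 - (-5) y^2 - 4*(-9) y + (4*(-5)*(-9) - (-8)^2)
       = y^3 + (5) y^2 + (36) y + (116).
Simplifying: h(y) = y^3 + 5*y^2 + 36*y + 116.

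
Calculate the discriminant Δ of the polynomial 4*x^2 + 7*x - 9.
Δ = 193

For a quadratic a x^2 + b x + c the discriminant is Δ = b^2 - 4ac = (7)^2 - 4*(4)*(-9) = 49 - (-144) = 193.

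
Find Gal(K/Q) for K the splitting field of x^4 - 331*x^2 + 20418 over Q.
Gal(K/Q) = V_4 (Klein four-group, Z/2Z × Z/2Z)

f factors as (x^2 - 249)(x^2 - 82), so the splitting field is K = Q(sqrt(249), sqrt(82)). The elements 249, 82, 20418 are all non-squares in Q, so sqrt(249) and sqrt(82) generate independent quadratic extensions. Thus [K:Q] = 4 and Gal(K/Q) is generated by the two order-2 automorphisms sqrt(249) ↦ -sqrt(249) and sqrt(82) ↦ -sqrt(82), giving V_4.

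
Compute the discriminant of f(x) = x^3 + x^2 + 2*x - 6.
Δ = -1192

For x^3 + a x^2 + b x + c the discriminant is Δ = 18 a b c - 4 a^3 c + a^2 b^2 - 4 b^3 - 27 c^2.
Plug a = 1, b = 2, c = -6:
  18*(1)*(2)*(-6) - 4*(1)^3*(-6) + (1)^2*(2)^2 - 4*(2)^3 - 27*(-6)^2
  = -216 + (24) + 4 + (-32) + (-972)
  = -1192.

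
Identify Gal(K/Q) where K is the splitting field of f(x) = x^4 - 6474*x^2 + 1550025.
Gal(K/Q) = Z/2Z (cyclic of order 2)

f factors as (x^2 - 249)(x^2 - 6225), so the splitting field is K = Q(sqrt(249), sqrt(6225)). The squarefree part of 249 is 249 and the squarefree part of 6225 is also 249, so sqrt(249) and sqrt(6225) are both rational multiples of sqrt(249). Hence Q(sqrt(249)) = Q(sqrt(6225)) = Q(sqrt(249)), and the splitting field collapses to a single degree-2 extension with Galois group Z/2Z.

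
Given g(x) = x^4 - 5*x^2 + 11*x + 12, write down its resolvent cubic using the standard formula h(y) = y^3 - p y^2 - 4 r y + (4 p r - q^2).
h(y) = y^3 + 5*y^2 - 48*y - 361

Identify coefficients: p = -5, q = 11, r = 12.
Plug into h(y) = y^3 - p y^2 - 4 r y + (4 p r - q^2):
  h(y) = y^3 - (-5) y^2 - 4*(12) y + (4*(-5)*(12) - (11)^2)
       = y^3 + (5) y^2 + (-48) y + (-361).
Simplifying: h(y) = y^3 + 5*y^2 - 48*y - 361.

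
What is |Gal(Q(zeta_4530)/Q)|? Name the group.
|Gal(Q(zeta_4530)/Q)| = phi(4530) = 1200; group ≅ (Z/4530Z)^* ≅ Z/2Z × Z/4Z × Z/150Z

The n-th cyclotomic polynomial Φ_4530(x) is the minimal polynomial of zeta_4530 over Q and has degree phi(4530) = 1200. So Q(zeta_4530) is a degree-1200 Galois extension with Galois group (Z/4530Z)^*. By CRT, (Z/4530Z)^* ≅ (Z/2Z)^* × (Z/3Z)^* × (Z/5Z)^* × (Z/151Z)^*. Each prime-power unit group is (Z/2Z)^* ≅ trivial group (order 1); (Z/3Z)^* ≅ Z/2Z; (Z/5Z)^* ≅ Z/4Z; (Z/151Z)^* ≅ Z/150Z. Hence Gal(Q(zeta_4530)/Q) ≅ Z/2Z × Z/4Z × Z/150Z.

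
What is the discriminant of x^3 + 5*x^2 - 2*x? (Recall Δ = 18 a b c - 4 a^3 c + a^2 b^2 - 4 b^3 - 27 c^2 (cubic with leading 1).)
Δ = 132

For x^3 + a x^2 + b x + c the discriminant is Δ = 18 a b c - 4 a^3 c + a^2 b^2 - 4 b^3 - 27 c^2.
Plug a = 5, b = -2, c = 0:
  18*(5)*(-2)*(0) - 4*(5)^3*(0) + (5)^2*(-2)^2 - 4*(-2)^3 - 27*(0)^2
  = 0 + (0) + 100 + (32) + (0)
  = 132.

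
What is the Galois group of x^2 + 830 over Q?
Gal(K/Q) = Z/2Z (cyclic of order 2)

x^2 + 830 is irreducible over Q since -830 is not a rational square. The splitting field Q(sqrt(-830)) has degree 2 over Q, and its unique nontrivial automorphism is sqrt(-830) ↦ -sqrt(-830). Hence Gal(Q(sqrt(-830))/Q) = Z/2Z.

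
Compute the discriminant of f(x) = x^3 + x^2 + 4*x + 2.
Δ = -212

For x^3 + a x^2 + b x + c the discriminant is Δ = 18 a b c - 4 a^3 c + a^2 b^2 - 4 b^3 - 27 c^2.
Plug a = 1, b = 4, c = 2:
  18*(1)*(4)*(2) - 4*(1)^3*(2) + (1)^2*(4)^2 - 4*(4)^3 - 27*(2)^2
  = 144 + (-8) + 16 + (-256) + (-108)
  = -212.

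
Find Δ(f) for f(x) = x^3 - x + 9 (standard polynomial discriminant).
Δ = -2183

For a depressed cubic x^3 + p x + q the discriminant is Δ = -4 p^3 - 27 q^2 = -4*(-1)^3 - 27*(9)^2 = 4 - 2187 = -2183.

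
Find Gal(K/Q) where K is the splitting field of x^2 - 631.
Gal(K/Q) = Z/2Z (cyclic of order 2)

x^2 - 631 is irreducible over Q since 631 is not a rational square. The splitting field Q(sqrt(631)) has degree 2 over Q, and its unique nontrivial automorphism is sqrt(631) ↦ -sqrt(631). Hence Gal(Q(sqrt(631))/Q) = Z/2Z.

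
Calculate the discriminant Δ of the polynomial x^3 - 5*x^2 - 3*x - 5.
Δ = -4192

For x^3 + a x^2 + b x + c the discriminant is Δ = 18 a b c - 4 a^3 c + a^2 b^2 - 4 b^3 - 27 c^2.
Plug a = -5, b = -3, c = -5:
  18*(-5)*(-3)*(-5) - 4*(-5)^3*(-5) + (-5)^2*(-3)^2 - 4*(-3)^3 - 27*(-5)^2
  = -1350 + (-2500) + 225 + (108) + (-675)
  = -4192.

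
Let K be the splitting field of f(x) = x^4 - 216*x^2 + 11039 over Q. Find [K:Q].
[K:Q] = 4

f factors as (x^2 - 83)(x^2 - 133); the splitting field is K = Q(sqrt(83), sqrt(133)). Since 83, 133, and 11039 are all non-squares in Q, the three subfields Q(sqrt(83)), Q(sqrt(133)), Q(sqrt(11039)) are distinct degree-2 extensions, so [K:Q] = 4 (Klein four Galois group).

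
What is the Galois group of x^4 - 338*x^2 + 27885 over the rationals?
Gal(K/Q) = V_4 (Klein four-group, Z/2Z × Z/2Z)

f factors as (x^2 - 143)(x^2 - 195), so the splitting field is K = Q(sqrt(143), sqrt(195)). The elements 143, 195, 27885 are all non-squares in Q, so sqrt(143) and sqrt(195) generate independent quadratic extensions. Thus [K:Q] = 4 and Gal(K/Q) is generated by the two order-2 automorphisms sqrt(143) ↦ -sqrt(143) and sqrt(195) ↦ -sqrt(195), giving V_4.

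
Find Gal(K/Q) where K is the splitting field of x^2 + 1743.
Gal(K/Q) = Z/2Z (cyclic of order 2)

x^2 + 1743 is irreducible over Q since -1743 is not a rational square. The splitting field Q(sqrt(-1743)) has degree 2 over Q, and its unique nontrivial automorphism is sqrt(-1743) ↦ -sqrt(-1743). Hence Gal(Q(sqrt(-1743))/Q) = Z/2Z.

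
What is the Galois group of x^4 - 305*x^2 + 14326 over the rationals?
Gal(K/Q) = V_4 (Klein four-group, Z/2Z × Z/2Z)

f factors as (x^2 - 247)(x^2 - 58), so the splitting field is K = Q(sqrt(247), sqrt(58)). The elements 247, 58, 14326 are all non-squares in Q, so sqrt(247) and sqrt(58) generate independent quadratic extensions. Thus [K:Q] = 4 and Gal(K/Q) is generated by the two order-2 automorphisms sqrt(247) ↦ -sqrt(247) and sqrt(58) ↦ -sqrt(58), giving V_4.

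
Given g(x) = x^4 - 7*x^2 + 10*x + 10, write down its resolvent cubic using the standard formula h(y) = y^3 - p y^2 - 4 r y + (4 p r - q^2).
h(y) = y^3 + 7*y^2 - 40*y - 380

Identify coefficients: p = -7, q = 10, r = 10.
Plug into h(y) = y^3 - p y^2 - 4 r y + (4 p r - q^2):
  h(y) = y^3 - (-7) y^2 - 4*(10) y + (4*(-7)*(10) - (10)^2)
       = y^3 + (7) y^2 + (-40) y + (-380).
Simplifying: h(y) = y^3 + 7*y^2 - 40*y - 380.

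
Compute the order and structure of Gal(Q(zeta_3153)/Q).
|Gal(Q(zeta_3153)/Q)| = phi(3153) = 2100; group ≅ (Z/3153Z)^* ≅ Z/2Z × Z/1050Z

The n-th cyclotomic polynomial Φ_3153(x) is the minimal polynomial of zeta_3153 over Q and has degree phi(3153) = 2100. So Q(zeta_3153) is a degree-2100 Galois extension with Galois group (Z/3153Z)^*. By CRT, (Z/3153Z)^* ≅ (Z/3Z)^* × (Z/1051Z)^*. Each prime-power unit group is (Z/3Z)^* ≅ Z/2Z; (Z/1051Z)^* ≅ Z/1050Z. Hence Gal(Q(zeta_3153)/Q) ≅ Z/2Z × Z/1050Z.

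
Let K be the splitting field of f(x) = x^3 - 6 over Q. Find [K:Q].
[K:Q] = 6

x^3 - 6 has one real root r = 6^(1/3) and two complex roots r*zeta_3, r*zeta_3^2 where zeta_3 = e^(2*pi*i/3). The splitting field is Q(r, zeta_3). [Q(r):Q] = 3 and [Q(zeta_3):Q] = 2 with gcd = 1, so [Q(r, zeta_3):Q] = 3 * 2 = 6.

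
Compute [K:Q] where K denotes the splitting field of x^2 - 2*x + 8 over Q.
[K:Q] = 2

The discriminant of x^2 + (-2)*x + (8) is b^2 - 4c = 4 - (32) = -28. Since -28 is not a perfect square in Q, the polynomial is irreducible over Q. Its two roots generate a degree-2 extension, so [K:Q] = 2.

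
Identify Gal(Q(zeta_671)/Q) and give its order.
|Gal(Q(zeta_671)/Q)| = phi(671) = 600; group ≅ (Z/671Z)^* ≅ Z/10Z × Z/60Z

The n-th cyclotomic polynomial Φ_671(x) is the minimal polynomial of zeta_671 over Q and has degree phi(671) = 600. So Q(zeta_671) is a degree-600 Galois extension with Galois group (Z/671Z)^*. By CRT, (Z/671Z)^* ≅ (Z/11Z)^* × (Z/61Z)^*. Each prime-power unit group is (Z/11Z)^* ≅ Z/10Z; (Z/61Z)^* ≅ Z/60Z. Hence Gal(Q(zeta_671)/Q) ≅ Z/10Z × Z/60Z.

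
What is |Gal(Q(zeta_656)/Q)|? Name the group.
|Gal(Q(zeta_656)/Q)| = phi(656) = 320; group ≅ (Z/656Z)^* ≅ Z/2Z × Z/4Z × Z/40Z

The n-th cyclotomic polynomial Φ_656(x) is the minimal polynomial of zeta_656 over Q and has degree phi(656) = 320. So Q(zeta_656) is a degree-320 Galois extension with Galois group (Z/656Z)^*. By CRT, (Z/656Z)^* ≅ (Z/16Z)^* × (Z/41Z)^*. Each prime-power unit group is (Z/16Z)^* ≅ Z/2Z × Z/4Z; (Z/41Z)^* ≅ Z/40Z. Hence Gal(Q(zeta_656)/Q) ≅ Z/2Z × Z/4Z × Z/40Z.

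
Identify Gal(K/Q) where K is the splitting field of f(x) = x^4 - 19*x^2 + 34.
Gal(K/Q) = V_4 (Klein four-group, Z/2Z × Z/2Z)

f factors as (x^2 - 2)(x^2 - 17), so the splitting field is K = Q(sqrt(2), sqrt(17)). The elements 2, 17, 34 are all non-squares in Q, so sqrt(2) and sqrt(17) generate independent quadratic extensions. Thus [K:Q] = 4 and Gal(K/Q) is generated by the two order-2 automorphisms sqrt(2) ↦ -sqrt(2) and sqrt(17) ↦ -sqrt(17), giving V_4.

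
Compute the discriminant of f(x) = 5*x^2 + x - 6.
Δ = 121

For a quadratic a x^2 + b x + c the discriminant is Δ = b^2 - 4ac = (1)^2 - 4*(5)*(-6) = 1 - (-120) = 121.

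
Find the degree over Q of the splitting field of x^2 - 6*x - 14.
[K:Q] = 2

The discriminant of x^2 + (-6)*x + (-14) is b^2 - 4c = 36 - (-56) = 92. Since 92 is not a perfect square in Q, the polynomial is irreducible over Q. Its two roots generate a degree-2 extension, so [K:Q] = 2.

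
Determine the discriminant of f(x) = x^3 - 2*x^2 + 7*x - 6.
Δ = -828

For x^3 + a x^2 + b x + c the discriminant is Δ = 18 a b c - 4 a^3 c + a^2 b^2 - 4 b^3 - 27 c^2.
Plug a = -2, b = 7, c = -6:
  18*(-2)*(7)*(-6) - 4*(-2)^3*(-6) + (-2)^2*(7)^2 - 4*(7)^3 - 27*(-6)^2
  = 1512 + (-192) + 196 + (-1372) + (-972)
  = -828.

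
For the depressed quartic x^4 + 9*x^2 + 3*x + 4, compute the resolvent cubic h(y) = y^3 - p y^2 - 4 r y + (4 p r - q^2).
h(y) = y^3 - 9*y^2 - 16*y + 135

Identify coefficients: p = 9, q = 3, r = 4.
Plug into h(y) = y^3 - p y^2 - 4 r y + (4 p r - q^2):
  h(y) = y^3 - (9) y^2 - 4*(4) y + (4*(9)*(4) - (3)^2)
       = y^3 + (-9) y^2 + (-16) y + (135).
Simplifying: h(y) = y^3 - 9*y^2 - 16*y + 135.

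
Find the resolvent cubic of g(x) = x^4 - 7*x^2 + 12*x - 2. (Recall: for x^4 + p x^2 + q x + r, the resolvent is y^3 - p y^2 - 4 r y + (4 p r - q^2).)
h(y) = y^3 + 7*y^2 + 8*y - 88

Identify coefficients: p = -7, q = 12, r = -2.
Plug into h(y) = y^3 - p y^2 - 4 r y + (4 p r - q^2):
  h(y) = y^3 - (-7) y^2 - 4*(-2) y + (4*(-7)*(-2) - (12)^2)
       = y^3 + (7) y^2 + (8) y + (-88).
Simplifying: h(y) = y^3 + 7*y^2 + 8*y - 88.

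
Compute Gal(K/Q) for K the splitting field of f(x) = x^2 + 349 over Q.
Gal(K/Q) = Z/2Z (cyclic of order 2)

x^2 + 349 is irreducible over Q since -349 is not a rational square. The splitting field Q(sqrt(-349)) has degree 2 over Q, and its unique nontrivial automorphism is sqrt(-349) ↦ -sqrt(-349). Hence Gal(Q(sqrt(-349))/Q) = Z/2Z.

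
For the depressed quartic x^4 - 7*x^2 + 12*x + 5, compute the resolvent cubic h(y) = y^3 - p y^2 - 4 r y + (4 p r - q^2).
h(y) = y^3 + 7*y^2 - 20*y - 284

Identify coefficients: p = -7, q = 12, r = 5.
Plug into h(y) = y^3 - p y^2 - 4 r y + (4 p r - q^2):
  h(y) = y^3 - (-7) y^2 - 4*(5) y + (4*(-7)*(5) - (12)^2)
       = y^3 + (7) y^2 + (-20) y + (-284).
Simplifying: h(y) = y^3 + 7*y^2 - 20*y - 284.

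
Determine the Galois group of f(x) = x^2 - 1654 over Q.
Gal(K/Q) = Z/2Z (cyclic of order 2)

x^2 - 1654 is irreducible over Q since 1654 is not a rational square. The splitting field Q(sqrt(1654)) has degree 2 over Q, and its unique nontrivial automorphism is sqrt(1654) ↦ -sqrt(1654). Hence Gal(Q(sqrt(1654))/Q) = Z/2Z.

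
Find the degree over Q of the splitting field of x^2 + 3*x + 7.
[K:Q] = 2

The discriminant of x^2 + (3)*x + (7) is b^2 - 4c = 9 - (28) = -19. Since -19 is not a perfect square in Q, the polynomial is irreducible over Q. Its two roots generate a degree-2 extension, so [K:Q] = 2.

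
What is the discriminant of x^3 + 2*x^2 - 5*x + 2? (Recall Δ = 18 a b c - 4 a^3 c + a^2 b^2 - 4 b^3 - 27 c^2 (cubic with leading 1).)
Δ = 68

For x^3 + a x^2 + b x + c the discriminant is Δ = 18 a b c - 4 a^3 c + a^2 b^2 - 4 b^3 - 27 c^2.
Plug a = 2, b = -5, c = 2:
  18*(2)*(-5)*(2) - 4*(2)^3*(2) + (2)^2*(-5)^2 - 4*(-5)^3 - 27*(2)^2
  = -360 + (-64) + 100 + (500) + (-108)
  = 68.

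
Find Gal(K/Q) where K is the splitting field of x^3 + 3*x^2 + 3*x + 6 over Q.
Gal(K/Q) = S_3 (symmetric group of order 6)

Compute the discriminant of x^3 + (3)*x^2 + (3)*x + (6): Δ = -675. Since Δ is not a rational square, the Galois group is not contained in A_3; it must be the full S_3 (irreducibility of the cubic rules out anything smaller).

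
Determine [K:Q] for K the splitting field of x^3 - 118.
[K:Q] = 6

x^3 - 118 has one real root r = 118^(1/3) and two complex roots r*zeta_3, r*zeta_3^2 where zeta_3 = e^(2*pi*i/3). The splitting field is Q(r, zeta_3). [Q(r):Q] = 3 and [Q(zeta_3):Q] = 2 with gcd = 1, so [Q(r, zeta_3):Q] = 3 * 2 = 6.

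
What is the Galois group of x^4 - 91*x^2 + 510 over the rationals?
Gal(K/Q) = V_4 (Klein four-group, Z/2Z × Z/2Z)

f factors as (x^2 - 6)(x^2 - 85), so the splitting field is K = Q(sqrt(6), sqrt(85)). The elements 6, 85, 510 are all non-squares in Q, so sqrt(6) and sqrt(85) generate independent quadratic extensions. Thus [K:Q] = 4 and Gal(K/Q) is generated by the two order-2 automorphisms sqrt(6) ↦ -sqrt(6) and sqrt(85) ↦ -sqrt(85), giving V_4.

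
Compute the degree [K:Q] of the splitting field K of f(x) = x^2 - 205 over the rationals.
[K:Q] = 2

The polynomial x^2 - 205 is irreducible over Q since 205 is not a perfect square. Its splitting field is Q(sqrt(205)), which has degree 2 over Q.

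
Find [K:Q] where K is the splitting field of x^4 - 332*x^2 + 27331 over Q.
[K:Q] = 4

f factors as (x^2 - 151)(x^2 - 181); the splitting field is K = Q(sqrt(151), sqrt(181)). Since 151, 181, and 27331 are all non-squares in Q, the three subfields Q(sqrt(151)), Q(sqrt(181)), Q(sqrt(27331)) are distinct degree-2 extensions, so [K:Q] = 4 (Klein four Galois group).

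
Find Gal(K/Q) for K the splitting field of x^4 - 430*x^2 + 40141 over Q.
Gal(K/Q) = V_4 (Klein four-group, Z/2Z × Z/2Z)

f factors as (x^2 - 293)(x^2 - 137), so the splitting field is K = Q(sqrt(293), sqrt(137)). The elements 293, 137, 40141 are all non-squares in Q, so sqrt(293) and sqrt(137) generate independent quadratic extensions. Thus [K:Q] = 4 and Gal(K/Q) is generated by the two order-2 automorphisms sqrt(293) ↦ -sqrt(293) and sqrt(137) ↦ -sqrt(137), giving V_4.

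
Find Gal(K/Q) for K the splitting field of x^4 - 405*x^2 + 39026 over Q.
Gal(K/Q) = V_4 (Klein four-group, Z/2Z × Z/2Z)

f factors as (x^2 - 247)(x^2 - 158), so the splitting field is K = Q(sqrt(247), sqrt(158)). The elements 247, 158, 39026 are all non-squares in Q, so sqrt(247) and sqrt(158) generate independent quadratic extensions. Thus [K:Q] = 4 and Gal(K/Q) is generated by the two order-2 automorphisms sqrt(247) ↦ -sqrt(247) and sqrt(158) ↦ -sqrt(158), giving V_4.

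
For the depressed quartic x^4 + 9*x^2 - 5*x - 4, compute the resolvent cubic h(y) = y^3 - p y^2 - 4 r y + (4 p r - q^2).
h(y) = y^3 - 9*y^2 + 16*y - 169

Identify coefficients: p = 9, q = -5, r = -4.
Plug into h(y) = y^3 - p y^2 - 4 r y + (4 p r - q^2):
  h(y) = y^3 - (9) y^2 - 4*(-4) y + (4*(9)*(-4) - (-5)^2)
       = y^3 + (-9) y^2 + (16) y + (-169).
Simplifying: h(y) = y^3 - 9*y^2 + 16*y - 169.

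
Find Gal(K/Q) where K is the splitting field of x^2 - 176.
Gal(K/Q) = Z/2Z (cyclic of order 2)

x^2 - 176 is irreducible over Q since 176 is not a rational square. The splitting field Q(sqrt(176)) has degree 2 over Q, and its unique nontrivial automorphism is sqrt(176) ↦ -sqrt(176). Hence Gal(Q(sqrt(176))/Q) = Z/2Z.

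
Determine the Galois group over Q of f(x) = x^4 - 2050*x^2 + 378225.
Gal(K/Q) = Z/2Z (cyclic of order 2)

f factors as (x^2 - 1845)(x^2 - 205), so the splitting field is K = Q(sqrt(1845), sqrt(205)). The squarefree part of 1845 is 205 and the squarefree part of 205 is also 205, so sqrt(1845) and sqrt(205) are both rational multiples of sqrt(205). Hence Q(sqrt(1845)) = Q(sqrt(205)) = Q(sqrt(205)), and the splitting field collapses to a single degree-2 extension with Galois group Z/2Z.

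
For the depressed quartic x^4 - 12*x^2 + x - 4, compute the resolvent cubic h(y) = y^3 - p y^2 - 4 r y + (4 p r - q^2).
h(y) = y^3 + 12*y^2 + 16*y + 191

Identify coefficients: p = -12, q = 1, r = -4.
Plug into h(y) = y^3 - p y^2 - 4 r y + (4 p r - q^2):
  h(y) = y^3 - (-12) y^2 - 4*(-4) y + (4*(-12)*(-4) - (1)^2)
       = y^3 + (12) y^2 + (16) y + (191).
Simplifying: h(y) = y^3 + 12*y^2 + 16*y + 191.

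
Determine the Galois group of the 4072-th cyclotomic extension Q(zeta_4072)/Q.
|Gal(Q(zeta_4072)/Q)| = phi(4072) = 2032; group ≅ (Z/4072Z)^* ≅ Z/2Z × Z/2Z × Z/508Z

The n-th cyclotomic polynomial Φ_4072(x) is the minimal polynomial of zeta_4072 over Q and has degree phi(4072) = 2032. So Q(zeta_4072) is a degree-2032 Galois extension with Galois group (Z/4072Z)^*. By CRT, (Z/4072Z)^* ≅ (Z/8Z)^* × (Z/509Z)^*. Each prime-power unit group is (Z/8Z)^* ≅ Z/2Z × Z/2Z; (Z/509Z)^* ≅ Z/508Z. Hence Gal(Q(zeta_4072)/Q) ≅ Z/2Z × Z/2Z × Z/508Z.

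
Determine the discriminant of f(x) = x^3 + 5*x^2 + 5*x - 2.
Δ = 117

For x^3 + a x^2 + b x + c the discriminant is Δ = 18 a b c - 4 a^3 c + a^2 b^2 - 4 b^3 - 27 c^2.
Plug a = 5, b = 5, c = -2:
  18*(5)*(5)*(-2) - 4*(5)^3*(-2) + (5)^2*(5)^2 - 4*(5)^3 - 27*(-2)^2
  = -900 + (1000) + 625 + (-500) + (-108)
  = 117.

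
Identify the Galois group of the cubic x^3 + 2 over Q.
Gal(K/Q) = S_3 (symmetric group of order 6)

Compute the discriminant of x^3 + (0)*x^2 + (0)*x + (2): Δ = -108. Since Δ is not a rational square, the Galois group is not contained in A_3; it must be the full S_3 (irreducibility of the cubic rules out anything smaller).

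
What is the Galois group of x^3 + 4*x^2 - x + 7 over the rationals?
Gal(K/Q) = S_3 (symmetric group of order 6)

Compute the discriminant of x^3 + (4)*x^2 + (-1)*x + (7): Δ = -3599. Since Δ is not a rational square, the Galois group is not contained in A_3; it must be the full S_3 (irreducibility of the cubic rules out anything smaller).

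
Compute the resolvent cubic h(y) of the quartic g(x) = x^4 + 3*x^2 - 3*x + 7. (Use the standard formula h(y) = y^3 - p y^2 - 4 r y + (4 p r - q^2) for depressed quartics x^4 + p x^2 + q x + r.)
h(y) = y^3 - 3*y^2 - 28*y + 75

Identify coefficients: p = 3, q = -3, r = 7.
Plug into h(y) = y^3 - p y^2 - 4 r y + (4 p r - q^2):
  h(y) = y^3 - (3) y^2 - 4*(7) y + (4*(3)*(7) - (-3)^2)
       = y^3 + (-3) y^2 + (-28) y + (75).
Simplifying: h(y) = y^3 - 3*y^2 - 28*y + 75.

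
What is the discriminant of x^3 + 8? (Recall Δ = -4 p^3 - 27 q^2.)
Δ = -1728

For a depressed cubic x^3 + p x + q the discriminant is Δ = -4 p^3 - 27 q^2 = -4*(0)^3 - 27*(8)^2 = 0 - 1728 = -1728.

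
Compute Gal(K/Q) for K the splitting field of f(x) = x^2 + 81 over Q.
Gal(K/Q) = Z/2Z (cyclic of order 2)

x^2 + 81 is irreducible over Q since -81 is not a rational square. The splitting field Q(sqrt(-81)) has degree 2 over Q, and its unique nontrivial automorphism is sqrt(-81) ↦ -sqrt(-81). Hence Gal(Q(sqrt(-81))/Q) = Z/2Z.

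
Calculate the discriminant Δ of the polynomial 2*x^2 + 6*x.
Δ = 36

For a quadratic a x^2 + b x + c the discriminant is Δ = b^2 - 4ac = (6)^2 - 4*(2)*(0) = 36 - (0) = 36.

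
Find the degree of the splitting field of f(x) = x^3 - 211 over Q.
[K:Q] = 6

x^3 - 211 has one real root r = 211^(1/3) and two complex roots r*zeta_3, r*zeta_3^2 where zeta_3 = e^(2*pi*i/3). The splitting field is Q(r, zeta_3). [Q(r):Q] = 3 and [Q(zeta_3):Q] = 2 with gcd = 1, so [Q(r, zeta_3):Q] = 3 * 2 = 6.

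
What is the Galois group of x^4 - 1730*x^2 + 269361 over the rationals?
Gal(K/Q) = Z/2Z (cyclic of order 2)

f factors as (x^2 - 1557)(x^2 - 173), so the splitting field is K = Q(sqrt(1557), sqrt(173)). The squarefree part of 1557 is 173 and the squarefree part of 173 is also 173, so sqrt(1557) and sqrt(173) are both rational multiples of sqrt(173). Hence Q(sqrt(1557)) = Q(sqrt(173)) = Q(sqrt(173)), and the splitting field collapses to a single degree-2 extension with Galois group Z/2Z.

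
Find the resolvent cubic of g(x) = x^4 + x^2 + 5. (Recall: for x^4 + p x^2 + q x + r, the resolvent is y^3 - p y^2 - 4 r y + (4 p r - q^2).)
h(y) = y^3 - y^2 - 20*y + 20

Identify coefficients: p = 1, q = 0, r = 5.
Plug into h(y) = y^3 - p y^2 - 4 r y + (4 p r - q^2):
  h(y) = y^3 - (1) y^2 - 4*(5) y + (4*(1)*(5) - (0)^2)
       = y^3 + (-1) y^2 + (-20) y + (20).
Simplifying: h(y) = y^3 - y^2 - 20*y + 20.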